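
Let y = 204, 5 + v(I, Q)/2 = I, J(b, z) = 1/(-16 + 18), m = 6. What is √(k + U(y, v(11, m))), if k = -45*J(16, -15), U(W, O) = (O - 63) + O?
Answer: I*√246/2 ≈ 7.8422*I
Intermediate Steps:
J(b, z) = ½ (J(b, z) = 1/2 = ½)
v(I, Q) = -10 + 2*I
U(W, O) = -63 + 2*O (U(W, O) = (-63 + O) + O = -63 + 2*O)
k = -45/2 (k = -45*½ = -45/2 ≈ -22.500)
√(k + U(y, v(11, m))) = √(-45/2 + (-63 + 2*(-10 + 2*11))) = √(-45/2 + (-63 + 2*(-10 + 22))) = √(-45/2 + (-63 + 2*12)) = √(-45/2 + (-63 + 24)) = √(-45/2 - 39) = √(-123/2) = I*√246/2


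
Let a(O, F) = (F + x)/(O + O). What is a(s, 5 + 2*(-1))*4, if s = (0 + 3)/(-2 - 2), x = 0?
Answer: -8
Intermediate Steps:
s = -¾ (s = 3/(-4) = 3*(-¼) = -¾ ≈ -0.75000)
a(O, F) = F/(2*O) (a(O, F) = (F + 0)/(O + O) = F/((2*O)) = F*(1/(2*O)) = F/(2*O))
a(s, 5 + 2*(-1))*4 = ((5 + 2*(-1))/(2*(-¾)))*4 = ((½)*(5 - 2)*(-4/3))*4 = ((½)*3*(-4/3))*4 = -2*4 = -8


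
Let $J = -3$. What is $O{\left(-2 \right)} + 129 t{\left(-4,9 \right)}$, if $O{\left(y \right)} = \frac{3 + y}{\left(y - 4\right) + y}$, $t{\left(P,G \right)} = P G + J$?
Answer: $- \frac{40249}{8} \approx -5031.1$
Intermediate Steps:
$t{\left(P,G \right)} = -3 + G P$ ($t{\left(P,G \right)} = P G - 3 = G P - 3 = -3 + G P$)
$O{\left(y \right)} = \frac{3 + y}{-4 + 2 y}$ ($O{\left(y \right)} = \frac{3 + y}{\left(-4 + y\right) + y} = \frac{3 + y}{-4 + 2 y}$)
$O{\left(-2 \right)} + 129 t{\left(-4,9 \right)} = \frac{3 - 2}{2 \left(-2 - 2\right)} + 129 \left(-3 + 9 \left(-4\right)\right) = \frac{1}{2} \frac{1}{-4} \cdot 1 + 129 \left(-3 - 36\right) = \frac{1}{2} \left(- \frac{1}{4}\right) 1 + 129 \left(-39\right) = - \frac{1}{8} - 5031 = - \frac{40249}{8}$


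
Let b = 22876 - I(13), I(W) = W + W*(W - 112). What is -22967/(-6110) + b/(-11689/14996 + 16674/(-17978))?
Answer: -19885190565411409/1405874786030 ≈ -14144.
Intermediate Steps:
I(W) = W + W*(-112 + W)
b = 24150 (b = 22876 - 13*(-111 + 13) = 22876 - 13*(-98) = 22876 - 1*(-1274) = 22876 + 1274 = 24150)
-22967/(-6110) + b/(-11689/14996 + 16674/(-17978)) = -22967/(-6110) + 24150/(-11689/14996 + 16674/(-17978)) = -22967*(-1/6110) + 24150/(-11689*1/14996 + 16674*(-1/17978)) = 22967/6110 + 24150/(-11689/14996 - 8337/8989) = 22967/6110 + 24150/(-230094073/134799044) = 22967/6110 + 24150*(-134799044/230094073) = 22967/6110 - 3255396912600/230094073 = -19885190565411409/1405874786030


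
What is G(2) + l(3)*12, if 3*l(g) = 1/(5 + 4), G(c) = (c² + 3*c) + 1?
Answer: 103/9 ≈ 11.444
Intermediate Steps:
G(c) = 1 + c² + 3*c
l(g) = 1/27 (l(g) = 1/(3*(5 + 4)) = (⅓)/9 = (⅓)*(⅑) = 1/27)
G(2) + l(3)*12 = (1 + 2² + 3*2) + (1/27)*12 = (1 + 4 + 6) + 4/9 = 11 + 4/9 = 103/9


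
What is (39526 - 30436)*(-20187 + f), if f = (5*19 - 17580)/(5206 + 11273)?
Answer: -336005848580/1831 ≈ -1.8351e+8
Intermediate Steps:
f = -17485/16479 (f = (95 - 17580)/16479 = -17485*1/16479 = -17485/16479 ≈ -1.0610)
(39526 - 30436)*(-20187 + f) = (39526 - 30436)*(-20187 - 17485/16479) = 9090*(-332679058/16479) = -336005848580/1831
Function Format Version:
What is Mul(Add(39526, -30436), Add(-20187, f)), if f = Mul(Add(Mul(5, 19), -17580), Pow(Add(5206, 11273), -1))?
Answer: Rational(-336005848580, 1831) ≈ -1.8351e+8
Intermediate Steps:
f = Rational(-17485, 16479) (f = Mul(Add(95, -17580), Pow(16479, -1)) = Mul(-17485, Rational(1, 16479)) = Rational(-17485, 16479) ≈ -1.0610)
Mul(Add(39526, -30436), Add(-20187, f)) = Mul(Add(39526, -30436), Add(-20187, Rational(-17485, 16479))) = Mul(9090, Rational(-332679058, 16479)) = Rational(-336005848580, 1831)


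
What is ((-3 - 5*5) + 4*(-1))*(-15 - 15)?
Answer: 960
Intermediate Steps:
((-3 - 5*5) + 4*(-1))*(-15 - 15) = ((-3 - 25) - 4)*(-30) = (-28 - 4)*(-30) = -32*(-30) = 960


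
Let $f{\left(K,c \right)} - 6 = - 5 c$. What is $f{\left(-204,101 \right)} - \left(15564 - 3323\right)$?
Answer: $-12740$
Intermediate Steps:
$f{\left(K,c \right)} = 6 - 5 c$
$f{\left(-204,101 \right)} - \left(15564 - 3323\right) = \left(6 - 505\right) - \left(15564 - 3323\right) = -499 - 12241 = -12740$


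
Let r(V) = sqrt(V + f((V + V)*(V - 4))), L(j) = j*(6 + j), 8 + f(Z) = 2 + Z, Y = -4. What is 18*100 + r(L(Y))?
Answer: 1800 + sqrt(178) ≈ 1813.3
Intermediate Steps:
f(Z) = -6 + Z (f(Z) = -8 + (2 + Z) = -6 + Z)
r(V) = sqrt(-6 + V + 2*V*(-4 + V)) (r(V) = sqrt(V + (-6 + (V + V)*(V - 4))) = sqrt(V + (-6 + (2*V)*(-4 + V))) = sqrt(V + (-6 + 2*V*(-4 + V))) = sqrt(-6 + V + 2*V*(-4 + V)))
18*100 + r(L(Y)) = 18*100 + sqrt(-6 - 4*(6 - 4) + 2*(-4*(6 - 4))*(-4 - 4*(6 - 4))) = 1800 + sqrt(-6 - 4*2 + 2*(-4*2)*(-4 - 4*2)) = 1800 + sqrt(-6 - 8 + 2*(-8)*(-4 - 8)) = 1800 + sqrt(-6 - 8 + 2*(-8)*(-12)) = 1800 + sqrt(-6 - 8 + 192) = 1800 + sqrt(178)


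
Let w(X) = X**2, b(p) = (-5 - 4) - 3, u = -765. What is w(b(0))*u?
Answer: -110160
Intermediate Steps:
b(p) = -12 (b(p) = -9 - 3 = -12)
w(b(0))*u = (-12)**2*(-765) = 144*(-765) = -110160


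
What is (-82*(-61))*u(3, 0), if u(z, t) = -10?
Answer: -50020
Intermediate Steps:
(-82*(-61))*u(3, 0) = -82*(-61)*(-10) = 5002*(-10) = -50020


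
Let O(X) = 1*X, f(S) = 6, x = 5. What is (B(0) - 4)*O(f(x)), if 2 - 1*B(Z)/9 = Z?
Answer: 84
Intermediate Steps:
B(Z) = 18 - 9*Z
O(X) = X
(B(0) - 4)*O(f(x)) = ((18 - 9*0) - 4)*6 = ((18 + 0) - 4)*6 = (18 - 4)*6 = 14*6 = 84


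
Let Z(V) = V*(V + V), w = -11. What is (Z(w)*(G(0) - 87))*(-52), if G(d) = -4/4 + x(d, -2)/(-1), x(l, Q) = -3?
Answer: 1069640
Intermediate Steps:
Z(V) = 2*V**2 (Z(V) = V*(2*V) = 2*V**2)
G(d) = 2 (G(d) = -4/4 - 3/(-1) = -4*1/4 - 3*(-1) = -1 + 3 = 2)
(Z(w)*(G(0) - 87))*(-52) = ((2*(-11)**2)*(2 - 87))*(-52) = ((2*121)*(-85))*(-52) = (242*(-85))*(-52) = -20570*(-52) = 1069640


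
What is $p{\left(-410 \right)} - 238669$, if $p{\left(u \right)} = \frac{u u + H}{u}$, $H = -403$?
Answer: $- \frac{98021987}{410} \approx -2.3908 \cdot 10^{5}$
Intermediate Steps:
$p{\left(u \right)} = \frac{-403 + u^{2}}{u}$ ($p{\left(u \right)} = \frac{u u - 403}{u} = \frac{u^{2} - 403}{u} = \frac{-403 + u^{2}}{u}$)
$p{\left(-410 \right)} - 238669 = \left(-410 - \frac{403}{-410}\right) - 238669 = \left(-410 - - \frac{403}{410}\right) - 238669 = \left(-410 + \frac{403}{410}\right) - 238669 = - \frac{167697}{410} - 238669 = - \frac{98021987}{410}$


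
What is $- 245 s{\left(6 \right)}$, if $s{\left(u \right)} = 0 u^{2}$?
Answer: $0$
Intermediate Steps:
$s{\left(u \right)} = 0$
$- 245 s{\left(6 \right)} = \left(-245\right) 0 = 0$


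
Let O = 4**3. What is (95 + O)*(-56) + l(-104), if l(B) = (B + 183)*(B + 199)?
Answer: -1399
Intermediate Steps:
l(B) = (183 + B)*(199 + B)
O = 64
(95 + O)*(-56) + l(-104) = (95 + 64)*(-56) + (36417 + (-104)**2 + 382*(-104)) = 159*(-56) + (36417 + 10816 - 39728) = -8904 + 7505 = -1399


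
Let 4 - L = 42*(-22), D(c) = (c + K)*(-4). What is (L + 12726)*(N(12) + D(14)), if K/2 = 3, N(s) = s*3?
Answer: -600776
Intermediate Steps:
N(s) = 3*s
K = 6 (K = 2*3 = 6)
D(c) = -24 - 4*c (D(c) = (c + 6)*(-4) = (6 + c)*(-4) = -24 - 4*c)
L = 928 (L = 4 - 42*(-22) = 4 - 1*(-924) = 4 + 924 = 928)
(L + 12726)*(N(12) + D(14)) = (928 + 12726)*(3*12 + (-24 - 4*14)) = 13654*(36 + (-24 - 56)) = 13654*(36 - 80) = 13654*(-44) = -600776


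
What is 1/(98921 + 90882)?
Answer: 1/189803 ≈ 5.2686e-6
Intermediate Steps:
1/(98921 + 90882) = 1/189803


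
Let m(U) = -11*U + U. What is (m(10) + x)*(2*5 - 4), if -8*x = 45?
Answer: -2535/4 ≈ -633.75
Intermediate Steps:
x = -45/8 (x = -1/8*45 = -45/8 ≈ -5.6250)
m(U) = -10*U
(m(10) + x)*(2*5 - 4) = (-10*10 - 45/8)*(2*5 - 4) = (-100 - 45/8)*(10 - 4) = -845/8*6 = -2535/4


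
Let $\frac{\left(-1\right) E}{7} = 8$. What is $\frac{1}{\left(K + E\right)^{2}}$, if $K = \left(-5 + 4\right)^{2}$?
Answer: $\frac{1}{3025} \approx 0.00033058$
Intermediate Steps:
$E = -56$ ($E = \left(-7\right) 8 = -56$)
$K = 1$ ($K = \left(-1\right)^{2} = 1$)
$\frac{1}{\left(K + E\right)^{2}} = \frac{1}{\left(1 - 56\right)^{2}} = \frac{1}{\left(-55\right)^{2}} = \frac{1}{3025}$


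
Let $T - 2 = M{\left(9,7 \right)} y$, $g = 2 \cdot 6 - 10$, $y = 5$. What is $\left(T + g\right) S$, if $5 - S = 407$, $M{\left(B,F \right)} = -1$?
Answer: $402$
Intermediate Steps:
$S = -402$ ($S = 5 - 407 = -402$)
$g = 2$ ($g = 12 - 10 = 2$)
$T = -3$ ($T = 2 - 5 = -3$)
$\left(T + g\right) S = \left(-3 + 2\right) \left(-402\right) = \left(-1\right) \left(-402\right) = 402$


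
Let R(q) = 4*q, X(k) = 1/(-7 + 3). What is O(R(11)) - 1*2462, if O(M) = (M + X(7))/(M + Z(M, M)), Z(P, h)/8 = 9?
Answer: -1142193/464 ≈ -2461.6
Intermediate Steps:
Z(P, h) = 72 (Z(P, h) = 8*9 = 72)
X(k) = -¼ (X(k) = 1/(-4) = -¼)
O(M) = (-¼ + M)/(72 + M) (O(M) = (M - ¼)/(M + 72) = (-¼ + M)/(72 + M))
O(R(11)) - 1*2462 = (-¼ + 4*11)/(72 + 4*11) - 1*2462 = (-¼ + 44)/(72 + 44) - 2462 = (175/4)/116 - 2462 = (1/116)*(175/4) - 2462 = 175/464 - 2462 = -1142193/464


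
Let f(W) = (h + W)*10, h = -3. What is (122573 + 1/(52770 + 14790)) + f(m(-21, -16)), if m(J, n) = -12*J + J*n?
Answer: 8676257881/67560 ≈ 1.2842e+5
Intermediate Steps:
f(W) = -30 + 10*W (f(W) = (-3 + W)*10 = -30 + 10*W)
(122573 + 1/(52770 + 14790)) + f(m(-21, -16)) = (122573 + 1/(52770 + 14790)) + (-30 + 10*(-21*(-12 - 16))) = (122573 + 1/67560) + (-30 + 10*(-21*(-28))) = (122573 + 1/67560) + (-30 + 10*588) = 8281031881/67560 + (-30 + 5880) = 8281031881/67560 + 5850 = 8676257881/67560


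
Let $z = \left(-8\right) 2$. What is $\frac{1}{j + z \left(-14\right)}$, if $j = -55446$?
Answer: $- \frac{1}{55222} \approx -1.8109 \cdot 10^{-5}$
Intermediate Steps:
$z = -16$
$\frac{1}{j + z \left(-14\right)} = \frac{1}{-55446 - -224} = \frac{1}{-55446 + 224} = \frac{1}{-55222} = - \frac{1}{55222}$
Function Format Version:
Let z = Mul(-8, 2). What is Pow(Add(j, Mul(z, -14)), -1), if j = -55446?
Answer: Rational(-1, 55222) ≈ -1.8109e-5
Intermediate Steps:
z = -16
Pow(Add(j, Mul(z, -14)), -1) = Pow(Add(-55446, Mul(-16, -14)), -1) = Pow(Add(-55446, 224), -1) = Pow(-55222, -1) = Rational(-1, 55222)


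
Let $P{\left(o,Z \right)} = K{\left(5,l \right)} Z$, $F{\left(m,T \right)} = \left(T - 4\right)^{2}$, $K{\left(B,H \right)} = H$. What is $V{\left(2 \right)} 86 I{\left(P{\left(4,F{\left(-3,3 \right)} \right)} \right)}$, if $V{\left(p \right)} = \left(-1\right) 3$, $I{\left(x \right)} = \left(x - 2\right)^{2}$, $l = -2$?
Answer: $-4128$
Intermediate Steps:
$F{\left(m,T \right)} = \left(-4 + T\right)^{2}$
$P{\left(o,Z \right)} = - 2 Z$
$I{\left(x \right)} = \left(-2 + x\right)^{2}$
$V{\left(p \right)} = -3$
$V{\left(2 \right)} 86 I{\left(P{\left(4,F{\left(-3,3 \right)} \right)} \right)} = \left(-3\right) 86 \left(-2 - 2 \left(-4 + 3\right)^{2}\right)^{2} = - 258 \left(-2 - 2 \left(-1\right)^{2}\right)^{2} = - 258 \left(-2 - 2\right)^{2} = - 258 \left(-4\right)^{2} = \left(-258\right) 16 = -4128$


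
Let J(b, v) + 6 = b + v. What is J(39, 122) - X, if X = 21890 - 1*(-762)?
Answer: -22497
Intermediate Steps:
X = 22652 (X = 21890 + 762 = 22652)
J(b, v) = -6 + b + v (J(b, v) = -6 + (b + v) = -6 + b + v)
J(39, 122) - X = (-6 + 39 + 122) - 1*22652 = 155 - 22652 = -22497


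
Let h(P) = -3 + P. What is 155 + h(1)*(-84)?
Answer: 323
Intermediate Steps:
155 + h(1)*(-84) = 155 + (-3 + 1)*(-84) = 155 - 2*(-84) = 155 + 168 = 323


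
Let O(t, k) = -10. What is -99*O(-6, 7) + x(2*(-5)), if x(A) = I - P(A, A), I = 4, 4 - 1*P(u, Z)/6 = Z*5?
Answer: 670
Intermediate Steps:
P(u, Z) = 24 - 30*Z (P(u, Z) = 24 - 6*Z*5 = 24 - 30*Z)
x(A) = -20 + 30*A (x(A) = 4 - (24 - 30*A) = 4 + (-24 + 30*A) = -20 + 30*A)
-99*O(-6, 7) + x(2*(-5)) = -99*(-10) + (-20 + 30*(2*(-5))) = 990 + (-20 + 30*(-10)) = 990 + (-20 - 300) = 990 - 320 = 670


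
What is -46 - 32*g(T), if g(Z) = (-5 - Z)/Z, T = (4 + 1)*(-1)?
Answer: -46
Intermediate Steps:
T = -5 (T = 5*(-1) = -5)
g(Z) = (-5 - Z)/Z
-46 - 32*g(T) = -46 - 32*(-5 - 1*(-5))/(-5) = -46 - (-32)*(-5 + 5)/5 = -46 - (-32)*0/5 = -46 - 32*0 = -46 + 0 = -46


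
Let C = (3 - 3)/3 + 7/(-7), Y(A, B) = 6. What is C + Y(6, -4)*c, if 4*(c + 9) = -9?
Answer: -137/2 ≈ -68.500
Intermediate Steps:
c = -45/4 (c = -9 + (¼)*(-9) = -9 - 9/4 = -45/4 ≈ -11.250)
C = -1 (C = 0*(⅓) + 7*(-⅐) = 0 - 1 = -1)
C + Y(6, -4)*c = -1 + 6*(-45/4) = -1 - 135/2 = -137/2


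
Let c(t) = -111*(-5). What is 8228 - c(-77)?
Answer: 7673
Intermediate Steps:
c(t) = 555
8228 - c(-77) = 8228 - 1*555 = 8228 - 555 = 7673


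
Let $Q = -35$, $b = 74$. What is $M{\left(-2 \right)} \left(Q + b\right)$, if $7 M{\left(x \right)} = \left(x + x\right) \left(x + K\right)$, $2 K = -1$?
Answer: $\frac{390}{7} \approx 55.714$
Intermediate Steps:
$K = - \frac{1}{2}$ ($K = \frac{1}{2} \left(-1\right) = - \frac{1}{2} \approx -0.5$)
$M{\left(x \right)} = \frac{2 x \left(- \frac{1}{2} + x\right)}{7}$ ($M{\left(x \right)} = \frac{\left(x + x\right) \left(x - \frac{1}{2}\right)}{7} = \frac{2 x \left(- \frac{1}{2} + x\right)}{7}$)
$M{\left(-2 \right)} \left(Q + b\right) = \frac{1}{7} \left(-2\right) \left(-1 + 2 \left(-2\right)\right) \left(-35 + 74\right) = \frac{1}{7} \left(-2\right) \left(-1 - 4\right) 39 = \frac{1}{7} \left(-2\right) \left(-5\right) 39 = \frac{10}{7} \cdot 39 = \frac{390}{7}$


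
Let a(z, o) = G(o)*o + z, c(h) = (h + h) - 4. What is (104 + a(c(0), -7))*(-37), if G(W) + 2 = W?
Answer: -6031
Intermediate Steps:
c(h) = -4 + 2*h (c(h) = 2*h - 4 = -4 + 2*h)
G(W) = -2 + W
a(z, o) = z + o*(-2 + o) (a(z, o) = (-2 + o)*o + z = o*(-2 + o) + z = z + o*(-2 + o))
(104 + a(c(0), -7))*(-37) = (104 + ((-4 + 2*0) - 7*(-2 - 7)))*(-37) = (104 + ((-4 + 0) - 7*(-9)))*(-37) = (104 + (-4 + 63))*(-37) = (104 + 59)*(-37) = 163*(-37) = -6031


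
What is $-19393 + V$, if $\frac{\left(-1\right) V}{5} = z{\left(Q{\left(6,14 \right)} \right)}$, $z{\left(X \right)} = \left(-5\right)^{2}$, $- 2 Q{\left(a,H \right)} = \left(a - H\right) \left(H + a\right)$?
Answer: $-19518$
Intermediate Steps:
$Q{\left(a,H \right)} = - \frac{\left(H + a\right) \left(a - H\right)}{2}$ ($Q{\left(a,H \right)} = - \frac{\left(a - H\right) \left(H + a\right)}{2} = - \frac{\left(H + a\right) \left(a - H\right)}{2}$)
$z{\left(X \right)} = 25$
$V = -125$ ($V = \left(-5\right) 25 = -125$)
$-19393 + V = -19393 - 125 = -19518$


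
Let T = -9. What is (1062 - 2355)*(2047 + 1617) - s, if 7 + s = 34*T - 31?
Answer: -4737208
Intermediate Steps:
s = -344 (s = -7 + (34*(-9) - 31) = -7 + (-306 - 31) = -7 - 337 = -344)
(1062 - 2355)*(2047 + 1617) - s = (1062 - 2355)*(2047 + 1617) - 1*(-344) = -1293*3664 + 344 = -4737552 + 344 = -4737208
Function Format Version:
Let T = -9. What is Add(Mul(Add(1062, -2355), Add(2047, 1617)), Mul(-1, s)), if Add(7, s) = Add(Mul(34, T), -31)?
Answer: -4737208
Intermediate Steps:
s = -344 (s = Add(-7, Add(Mul(34, -9), -31)) = Add(-7, Add(-306, -31)) = Add(-7, -337) = -344)
Add(Mul(Add(1062, -2355), Add(2047, 1617)), Mul(-1, s)) = Add(Mul(Add(1062, -2355), Add(2047, 1617)), Mul(-1, -344)) = Add(Mul(-1293, 3664), 344) = Add(-4737552, 344) = -4737208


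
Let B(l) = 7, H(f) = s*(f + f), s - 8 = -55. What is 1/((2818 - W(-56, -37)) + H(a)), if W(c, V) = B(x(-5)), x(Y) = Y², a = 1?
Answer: 1/2717 ≈ 0.00036805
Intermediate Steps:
s = -47 (s = 8 - 55 = -47)
H(f) = -94*f (H(f) = -47*(f + f) = -94*f)
W(c, V) = 7
1/((2818 - W(-56, -37)) + H(a)) = 1/((2818 - 1*7) - 94*1) = 1/((2818 - 7) - 94) = 1/(2811 - 94) = 1/2717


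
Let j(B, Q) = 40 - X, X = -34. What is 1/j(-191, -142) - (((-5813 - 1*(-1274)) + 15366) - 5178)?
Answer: -418025/74 ≈ -5649.0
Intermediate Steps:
j(B, Q) = 74 (j(B, Q) = 40 - 1*(-34) = 40 + 34 = 74)
1/j(-191, -142) - (((-5813 - 1*(-1274)) + 15366) - 5178) = 1/74 - (((-5813 - 1*(-1274)) + 15366) - 5178) = 1/74 - (((-5813 + 1274) + 15366) - 5178) = 1/74 - ((-4539 + 15366) - 5178) = 1/74 - (10827 - 5178) = 1/74 - 1*5649 = 1/74 - 5649 = -418025/74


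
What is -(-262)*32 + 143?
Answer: 8527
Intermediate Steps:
-(-262)*32 + 143 = -131*(-64) + 143 = 8384 + 143 = 8527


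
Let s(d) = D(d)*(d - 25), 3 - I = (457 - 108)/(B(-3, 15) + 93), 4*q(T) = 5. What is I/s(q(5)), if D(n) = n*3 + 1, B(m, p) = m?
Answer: 632/81225 ≈ 0.0077809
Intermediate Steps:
D(n) = 1 + 3*n (D(n) = 3*n + 1 = 1 + 3*n)
q(T) = 5/4 (q(T) = (1/4)*5 = 5/4)
I = -79/90 (I = 3 - (457 - 108)/(-3 + 93) = 3 - 349/90 = -79/90 ≈ -0.87778)
s(d) = (1 + 3*d)*(-25 + d) (s(d) = (1 + 3*d)*(d - 25) = (1 + 3*d)*(-25 + d))
I/s(q(5)) = -79*1/((1 + 3*(5/4))*(-25 + 5/4))/90 = -79*(-4/(95*(1 + 15/4)))/90 = -79/(90*((19/4)*(-95/4))) = -79/(90*(-1805/16)) = -79/90*(-16/1805) = 632/81225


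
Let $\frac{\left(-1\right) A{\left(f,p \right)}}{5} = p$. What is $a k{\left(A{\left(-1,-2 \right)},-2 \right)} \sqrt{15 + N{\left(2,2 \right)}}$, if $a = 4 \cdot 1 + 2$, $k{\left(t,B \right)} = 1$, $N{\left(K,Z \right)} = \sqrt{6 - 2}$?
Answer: $6 \sqrt{17} \approx 24.739$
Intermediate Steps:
$A{\left(f,p \right)} = - 5 p$
$N{\left(K,Z \right)} = 2$ ($N{\left(K,Z \right)} = \sqrt{4} = 2$)
$a = 6$ ($a = 4 + 2 = 6$)
$a k{\left(A{\left(-1,-2 \right)},-2 \right)} \sqrt{15 + N{\left(2,2 \right)}} = 6 \cdot 1 \sqrt{15 + 2} = 6 \sqrt{17}$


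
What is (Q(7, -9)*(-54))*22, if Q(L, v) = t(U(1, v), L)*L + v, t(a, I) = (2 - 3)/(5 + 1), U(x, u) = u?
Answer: 12078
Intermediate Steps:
t(a, I) = -⅙ (t(a, I) = -1/6 = -1*⅙ = -⅙)
Q(L, v) = v - L/6 (Q(L, v) = -L/6 + v = v - L/6)
(Q(7, -9)*(-54))*22 = ((-9 - ⅙*7)*(-54))*22 = ((-9 - 7/6)*(-54))*22 = -61/6*(-54)*22 = 549*22 = 12078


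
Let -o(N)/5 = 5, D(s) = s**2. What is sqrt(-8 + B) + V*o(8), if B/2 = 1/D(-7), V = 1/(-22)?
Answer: 25/22 + I*sqrt(390)/7 ≈ 1.1364 + 2.8212*I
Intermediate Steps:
o(N) = -25 (o(N) = -5*5 = -25)
V = -1/22 ≈ -0.045455
B = 2/49 (B = 2/((-7)**2) = 2/49 ≈ 0.040816)
sqrt(-8 + B) + V*o(8) = sqrt(-8 + 2/49) - 1/22*(-25) = sqrt(-390/49) + 25/22 = I*sqrt(390)/7 + 25/22 = 25/22 + I*sqrt(390)/7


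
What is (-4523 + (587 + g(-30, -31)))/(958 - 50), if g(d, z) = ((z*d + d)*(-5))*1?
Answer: -2109/227 ≈ -9.2907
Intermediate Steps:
g(d, z) = -5*d - 5*d*z (g(d, z) = ((d*z + d)*(-5))*1 = ((d + d*z)*(-5))*1 = (-5*d - 5*d*z)*1 = -5*d - 5*d*z)
(-4523 + (587 + g(-30, -31)))/(958 - 50) = (-4523 + (587 - 5*(-30)*(1 - 31)))/(958 - 50) = (-4523 + (587 - 5*(-30)*(-30)))/908 = (-4523 + (587 - 4500))*(1/908) = (-4523 - 3913)*(1/908) = -8436*1/908 = -2109/227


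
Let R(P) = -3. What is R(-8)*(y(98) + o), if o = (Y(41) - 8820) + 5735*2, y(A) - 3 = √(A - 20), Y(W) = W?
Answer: -8082 - 3*√78 ≈ -8108.5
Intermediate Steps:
y(A) = 3 + √(-20 + A) (y(A) = 3 + √(A - 20) = 3 + √(-20 + A))
o = 2691 (o = (41 - 8820) + 5735*2 = -8779 + 11470 = 2691)
R(-8)*(y(98) + o) = -3*((3 + √(-20 + 98)) + 2691) = -3*((3 + √78) + 2691) = -3*(2694 + √78) = -8082 - 3*√78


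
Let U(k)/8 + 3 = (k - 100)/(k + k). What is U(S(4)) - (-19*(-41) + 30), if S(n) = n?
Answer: -929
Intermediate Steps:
U(k) = -24 + 4*(-100 + k)/k (U(k) = -24 + 8*((k - 100)/(k + k)) = -24 + 8*((-100 + k)/((2*k))) = -24 + 8*((-100 + k)*(1/(2*k))) = -24 + 8*((-100 + k)/(2*k)) = -24 + 4*(-100 + k)/k)
U(S(4)) - (-19*(-41) + 30) = (-20 - 400/4) - (-19*(-41) + 30) = (-20 - 400*¼) - (779 + 30) = (-20 - 100) - 1*809 = -120 - 809 = -929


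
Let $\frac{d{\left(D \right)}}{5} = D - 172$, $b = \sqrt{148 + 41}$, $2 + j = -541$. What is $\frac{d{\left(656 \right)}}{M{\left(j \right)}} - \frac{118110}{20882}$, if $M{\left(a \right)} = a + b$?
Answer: $- \frac{518687446}{51275751} - \frac{121 \sqrt{21}}{4911} \approx -10.229$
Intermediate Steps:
$j = -543$ ($j = -2 - 541 = -543$)
$b = 3 \sqrt{21}$ ($b = \sqrt{189} = 3 \sqrt{21} \approx 13.748$)
$d{\left(D \right)} = -860 + 5 D$ ($d{\left(D \right)} = 5 \left(D - 172\right) = 5 \left(-172 + D\right) = -860 + 5 D$)
$M{\left(a \right)} = a + 3 \sqrt{21}$
$\frac{d{\left(656 \right)}}{M{\left(j \right)}} - \frac{118110}{20882} = \frac{-860 + 5 \cdot 656}{-543 + 3 \sqrt{21}} - \frac{118110}{20882} = \frac{-860 + 3280}{-543 + 3 \sqrt{21}} - \frac{59055}{10441} = \frac{2420}{-543 + 3 \sqrt{21}} - \frac{59055}{10441} = - \frac{59055}{10441} + \frac{2420}{-543 + 3 \sqrt{21}}$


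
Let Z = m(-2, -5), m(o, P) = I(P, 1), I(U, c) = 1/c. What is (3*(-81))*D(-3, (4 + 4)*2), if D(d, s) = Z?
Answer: -243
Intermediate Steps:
m(o, P) = 1 (m(o, P) = 1/1 = 1)
Z = 1
D(d, s) = 1
(3*(-81))*D(-3, (4 + 4)*2) = (3*(-81))*1 = -243*1 = -243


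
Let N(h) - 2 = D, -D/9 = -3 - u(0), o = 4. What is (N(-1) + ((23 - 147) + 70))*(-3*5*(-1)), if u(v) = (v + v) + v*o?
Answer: -375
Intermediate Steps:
u(v) = 6*v (u(v) = (v + v) + v*4 = 2*v + 4*v = 6*v)
D = 27 (D = -9*(-3 - 6*0) = -9*(-3 - 1*0) = -9*(-3 + 0) = -9*(-3) = 27)
N(h) = 29 (N(h) = 2 + 27 = 29)
(N(-1) + ((23 - 147) + 70))*(-3*5*(-1)) = (29 + ((23 - 147) + 70))*(-3*5*(-1)) = (29 + (-124 + 70))*(-15*(-1)) = (29 - 54)*15 = -25*15 = -375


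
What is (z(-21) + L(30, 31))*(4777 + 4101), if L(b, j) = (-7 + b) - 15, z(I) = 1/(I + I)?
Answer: 1487065/21 ≈ 70813.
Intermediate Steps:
z(I) = 1/(2*I)
L(b, j) = -22 + b
(z(-21) + L(30, 31))*(4777 + 4101) = ((1/2)/(-21) + (-22 + 30))*(4777 + 4101) = ((1/2)*(-1/21) + 8)*8878 = (-1/42 + 8)*8878 = (335/42)*8878 = 1487065/21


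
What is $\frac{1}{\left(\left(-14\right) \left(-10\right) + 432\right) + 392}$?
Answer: $\frac{1}{964} \approx 0.0010373$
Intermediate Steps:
$\frac{1}{\left(\left(-14\right) \left(-10\right) + 432\right) + 392} = \frac{1}{\left(140 + 432\right) + 392} = \frac{1}{572 + 392} = \frac{1}{964}$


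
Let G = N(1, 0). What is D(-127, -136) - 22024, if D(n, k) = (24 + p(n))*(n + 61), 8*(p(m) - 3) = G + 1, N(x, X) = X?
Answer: -95257/4 ≈ -23814.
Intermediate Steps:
G = 0
p(m) = 25/8 (p(m) = 3 + (0 + 1)/8 = 3 + (⅛)*1 = 3 + ⅛ = 25/8)
D(n, k) = 13237/8 + 217*n/8 (D(n, k) = (24 + 25/8)*(n + 61) = 217*(61 + n)/8 = 13237/8 + 217*n/8)
D(-127, -136) - 22024 = (13237/8 + (217/8)*(-127)) - 22024 = (13237/8 - 27559/8) - 22024 = -7161/4 - 22024 = -95257/4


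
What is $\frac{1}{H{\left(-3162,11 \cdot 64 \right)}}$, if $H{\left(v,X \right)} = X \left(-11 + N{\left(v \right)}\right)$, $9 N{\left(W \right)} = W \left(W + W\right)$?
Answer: $\frac{1}{1564161984} \approx 6.3932 \cdot 10^{-10}$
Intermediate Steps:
$N{\left(W \right)} = \frac{2 W^{2}}{9}$ ($N{\left(W \right)} = \frac{W \left(W + W\right)}{9} = \frac{W 2 W}{9} = \frac{2 W^{2}}{9}$)
$H{\left(v,X \right)} = X \left(-11 + \frac{2 v^{2}}{9}\right)$
$\frac{1}{H{\left(-3162,11 \cdot 64 \right)}} = \frac{1}{\frac{1}{9} \cdot 11 \cdot 64 \left(-99 + 2 \left(-3162\right)^{2}\right)} = \frac{1}{\frac{1}{9} \cdot 704 \left(-99 + 2 \cdot 9998244\right)} = \frac{1}{\frac{1}{9} \cdot 704 \left(-99 + 19996488\right)} = \frac{1}{\frac{1}{9} \cdot 704 \cdot 19996389} = \frac{1}{1564161984}$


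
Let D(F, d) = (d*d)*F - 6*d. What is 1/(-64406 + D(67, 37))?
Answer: 1/27095 ≈ 3.6907e-5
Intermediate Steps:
D(F, d) = -6*d + F*d**2 (D(F, d) = d**2*F - 6*d = F*d**2 - 6*d = -6*d + F*d**2)
1/(-64406 + D(67, 37)) = 1/(-64406 + 37*(-6 + 67*37)) = 1/(-64406 + 37*(-6 + 2479)) = 1/(-64406 + 37*2473) = 1/(-64406 + 91501) = 1/27095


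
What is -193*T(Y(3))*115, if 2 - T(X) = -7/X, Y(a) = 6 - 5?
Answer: -199755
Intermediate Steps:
Y(a) = 1
T(X) = 2 + 7/X (T(X) = 2 - (-7)/X = 2 + 7/X)
-193*T(Y(3))*115 = -193*(2 + 7/1)*115 = -193*(2 + 7*1)*115 = -193*(2 + 7)*115 = -193*9*115 = -1737*115 = -199755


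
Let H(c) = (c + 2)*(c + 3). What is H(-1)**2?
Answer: 4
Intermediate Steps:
H(c) = (2 + c)*(3 + c)
H(-1)**2 = (6 + (-1)**2 + 5*(-1))**2 = (6 + 1 - 5)**2 = 2**2 = 4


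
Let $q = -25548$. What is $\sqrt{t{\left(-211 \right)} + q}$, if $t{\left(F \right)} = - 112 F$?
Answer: $2 i \sqrt{479} \approx 43.772 i$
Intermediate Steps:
$\sqrt{t{\left(-211 \right)} + q} = \sqrt{\left(-112\right) \left(-211\right) - 25548} = \sqrt{23632 - 25548} = \sqrt{-1916} = 2 i \sqrt{479}$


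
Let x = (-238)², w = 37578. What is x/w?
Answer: 28322/18789 ≈ 1.5074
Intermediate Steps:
x = 56644
x/w = 56644/37578 = 56644*(1/37578) = 28322/18789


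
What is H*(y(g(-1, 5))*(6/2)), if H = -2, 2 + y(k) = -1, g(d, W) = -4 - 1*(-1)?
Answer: 18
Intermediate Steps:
g(d, W) = -3 (g(d, W) = -4 + 1 = -3)
y(k) = -3 (y(k) = -2 - 1 = -3)
H*(y(g(-1, 5))*(6/2)) = -(-6)*6/2 = -(-6)*6*(½) = -(-6)*3 = -2*(-9) = 18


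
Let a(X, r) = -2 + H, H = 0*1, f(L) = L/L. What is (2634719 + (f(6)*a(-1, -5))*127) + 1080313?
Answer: 3714778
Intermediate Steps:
f(L) = 1
H = 0
a(X, r) = -2 (a(X, r) = -2 + 0 = -2)
(2634719 + (f(6)*a(-1, -5))*127) + 1080313 = (2634719 + (1*(-2))*127) + 1080313 = (2634719 - 2*127) + 1080313 = (2634719 - 254) + 1080313 = 2634465 + 1080313 = 3714778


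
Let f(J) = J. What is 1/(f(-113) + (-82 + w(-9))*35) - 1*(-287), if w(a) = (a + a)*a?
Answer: 771170/2687 ≈ 287.00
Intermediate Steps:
w(a) = 2*a² (w(a) = (2*a)*a = 2*a²)
1/(f(-113) + (-82 + w(-9))*35) - 1*(-287) = 1/(-113 + (-82 + 2*(-9)²)*35) - 1*(-287) = 1/(-113 + (-82 + 2*81)*35) + 287 = 1/(-113 + (-82 + 162)*35) + 287 = 1/(-113 + 80*35) + 287 = 1/(-113 + 2800) + 287 = 1/2687 + 287 = 771170/2687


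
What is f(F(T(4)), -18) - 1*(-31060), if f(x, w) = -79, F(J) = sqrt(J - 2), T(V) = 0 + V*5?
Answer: 30981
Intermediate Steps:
T(V) = 5*V (T(V) = 0 + 5*V = 5*V)
F(J) = sqrt(-2 + J)
f(F(T(4)), -18) - 1*(-31060) = -79 - 1*(-31060) = -79 + 31060 = 30981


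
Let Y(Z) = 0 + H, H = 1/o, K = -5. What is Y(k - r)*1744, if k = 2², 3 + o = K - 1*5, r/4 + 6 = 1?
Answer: -1744/13 ≈ -134.15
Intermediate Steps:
r = -20 (r = -24 + 4*1 = -24 + 4 = -20)
o = -13 (o = -3 + (-5 - 1*5) = -3 + (-5 - 5) = -3 - 10 = -13)
H = -1/13 (H = 1/(-13) = -1/13 ≈ -0.076923)
k = 4
Y(Z) = -1/13 (Y(Z) = 0 - 1/13 = -1/13)
Y(k - r)*1744 = -1/13*1744 = -1744/13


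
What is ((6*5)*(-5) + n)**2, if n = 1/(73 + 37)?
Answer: 272217001/12100 ≈ 22497.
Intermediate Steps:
n = 1/110 ≈ 0.0090909
((6*5)*(-5) + n)**2 = ((6*5)*(-5) + 1/110)**2 = (30*(-5) + 1/110)**2 = (-150 + 1/110)**2 = (-16499/110)**2 = 272217001/12100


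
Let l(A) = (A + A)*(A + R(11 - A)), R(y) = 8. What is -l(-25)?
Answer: -850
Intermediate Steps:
l(A) = 2*A*(8 + A) (l(A) = (A + A)*(A + 8) = (2*A)*(8 + A) = 2*A*(8 + A))
-l(-25) = -2*(-25)*(8 - 25) = -2*(-25)*(-17) = -1*850 = -850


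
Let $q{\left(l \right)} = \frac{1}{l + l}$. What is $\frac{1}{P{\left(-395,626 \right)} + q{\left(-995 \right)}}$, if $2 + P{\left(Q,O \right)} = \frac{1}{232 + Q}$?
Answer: $- \frac{324370}{650893} \approx -0.49835$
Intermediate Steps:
$q{\left(l \right)} = \frac{1}{2 l}$
$P{\left(Q,O \right)} = -2 + \frac{1}{232 + Q}$
$\frac{1}{P{\left(-395,626 \right)} + q{\left(-995 \right)}} = \frac{1}{\frac{-463 - -790}{232 - 395} + \frac{1}{2 \left(-995\right)}} = \frac{1}{\frac{-463 + 790}{-163} + \frac{1}{2} \left(- \frac{1}{995}\right)} = \frac{1}{\left(- \frac{1}{163}\right) 327 - \frac{1}{1990}} = \frac{1}{- \frac{327}{163} - \frac{1}{1990}} = \frac{1}{- \frac{650893}{324370}} = - \frac{324370}{650893}$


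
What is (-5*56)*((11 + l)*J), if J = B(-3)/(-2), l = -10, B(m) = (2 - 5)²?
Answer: 1260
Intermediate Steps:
B(m) = 9 (B(m) = (-3)² = 9)
J = -9/2 (J = 9/(-2) = 9*(-½) = -9/2 ≈ -4.5000)
(-5*56)*((11 + l)*J) = (-5*56)*((11 - 10)*(-9/2)) = -280*(-9)/2 = -280*(-9/2) = 1260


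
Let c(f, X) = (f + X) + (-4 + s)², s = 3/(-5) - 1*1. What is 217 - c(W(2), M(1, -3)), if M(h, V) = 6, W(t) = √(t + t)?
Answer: 4441/25 ≈ 177.64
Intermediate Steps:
W(t) = √2*√t (W(t) = √(2*t) = √2*√t)
s = -8/5 (s = 3*(-⅕) - 1 = -⅗ - 1 = -8/5 ≈ -1.6000)
c(f, X) = 784/25 + X + f (c(f, X) = (f + X) + (-4 - 8/5)² = (X + f) + (-28/5)² = (X + f) + 784/25 = 784/25 + X + f)
217 - c(W(2), M(1, -3)) = 217 - (784/25 + 6 + √2*√2) = 217 - (784/25 + 6 + 2) = 217 - 1*984/25 = 217 - 984/25 = 4441/25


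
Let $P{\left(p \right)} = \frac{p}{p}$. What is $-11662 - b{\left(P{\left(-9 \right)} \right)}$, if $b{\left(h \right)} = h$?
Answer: $-11663$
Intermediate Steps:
$P{\left(p \right)} = 1$
$-11662 - b{\left(P{\left(-9 \right)} \right)} = -11662 - 1 = -11663$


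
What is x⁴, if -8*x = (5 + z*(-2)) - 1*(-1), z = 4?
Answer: 1/256 ≈ 0.0039063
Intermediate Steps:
x = ¼ (x = -((5 + 4*(-2)) - 1*(-1))/8 = -((5 - 8) + 1)/8 = -(-3 + 1)/8 = -⅛*(-2) = ¼ ≈ 0.25000)
x⁴ = (¼)⁴ = 1/256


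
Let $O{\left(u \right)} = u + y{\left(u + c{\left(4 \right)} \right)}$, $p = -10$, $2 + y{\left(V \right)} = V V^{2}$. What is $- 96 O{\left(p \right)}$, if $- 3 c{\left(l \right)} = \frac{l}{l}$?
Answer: $\frac{963680}{9} \approx 1.0708 \cdot 10^{5}$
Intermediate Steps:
$c{\left(l \right)} = - \frac{1}{3}$ ($c{\left(l \right)} = - \frac{l \frac{1}{l}}{3} = \left(- \frac{1}{3}\right) 1 = - \frac{1}{3}$)
$y{\left(V \right)} = -2 + V^{3}$ ($y{\left(V \right)} = -2 + V V^{2} = -2 + V^{3}$)
$O{\left(u \right)} = -2 + u + \left(- \frac{1}{3} + u\right)^{3}$ ($O{\left(u \right)} = u + \left(-2 + \left(u - \frac{1}{3}\right)^{3}\right) = u + \left(-2 + \left(- \frac{1}{3} + u\right)^{3}\right) = -2 + u + \left(- \frac{1}{3} + u\right)^{3}$)
$- 96 O{\left(p \right)} = - 96 \left(-2 - 10 + \frac{\left(-1 + 3 \left(-10\right)\right)^{3}}{27}\right) = - 96 \left(-2 - 10 + \frac{\left(-1 - 30\right)^{3}}{27}\right) = - 96 \left(-2 - 10 + \frac{\left(-31\right)^{3}}{27}\right) = - 96 \left(-2 - 10 + \frac{1}{27} \left(-29791\right)\right) = - 96 \left(-2 - 10 - \frac{29791}{27}\right) = \left(-96\right) \left(- \frac{30115}{27}\right) = \frac{963680}{9}$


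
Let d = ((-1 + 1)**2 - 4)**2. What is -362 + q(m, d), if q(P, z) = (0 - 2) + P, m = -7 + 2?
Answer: -369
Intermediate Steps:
d = 16 (d = (0**2 - 4)**2 = (0 - 4)**2 = (-4)**2 = 16)
m = -5
q(P, z) = -2 + P
-362 + q(m, d) = -362 + (-2 - 5) = -362 - 7 = -369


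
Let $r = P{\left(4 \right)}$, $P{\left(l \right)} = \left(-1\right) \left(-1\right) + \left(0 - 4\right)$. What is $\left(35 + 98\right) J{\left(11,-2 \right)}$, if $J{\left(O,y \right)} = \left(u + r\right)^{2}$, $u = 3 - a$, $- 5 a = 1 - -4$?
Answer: $133$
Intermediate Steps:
$a = -1$ ($a = - \frac{1 - -4}{5} = - \frac{1 + 4}{5} = \left(- \frac{1}{5}\right) 5 = -1$)
$u = 4$ ($u = 3 - -1 = 3 + 1 = 4$)
$P{\left(l \right)} = -3$ ($P{\left(l \right)} = 1 + \left(0 - 4\right) = 1 - 4 = -3$)
$r = -3$
$J{\left(O,y \right)} = 1$ ($J{\left(O,y \right)} = \left(4 - 3\right)^{2} = 1^{2} = 1$)
$\left(35 + 98\right) J{\left(11,-2 \right)} = \left(35 + 98\right) 1 = 133 \cdot 1 = 133$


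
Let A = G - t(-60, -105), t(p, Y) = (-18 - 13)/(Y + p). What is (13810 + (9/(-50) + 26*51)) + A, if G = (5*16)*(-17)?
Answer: 22729793/1650 ≈ 13776.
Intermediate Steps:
G = -1360 (G = 80*(-17) = -1360)
t(p, Y) = -31/(Y + p)
A = -224431/165 (A = -1360 - (-31)/(-105 - 60) = -1360 - (-31)/(-165) = -1360 - (-31)*(-1)/165 = -1360 - 1*31/165 = -1360 - 31/165 = -224431/165 ≈ -1360.2)
(13810 + (9/(-50) + 26*51)) + A = (13810 + (9/(-50) + 26*51)) - 224431/165 = (13810 + (9*(-1/50) + 1326)) - 224431/165 = (13810 + (-9/50 + 1326)) - 224431/165 = (13810 + 66291/50) - 224431/165 = 756791/50 - 224431/165 = 22729793/1650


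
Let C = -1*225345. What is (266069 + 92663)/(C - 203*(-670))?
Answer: -358732/89335 ≈ -4.0156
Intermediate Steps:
C = -225345
(266069 + 92663)/(C - 203*(-670)) = (266069 + 92663)/(-225345 - 203*(-670)) = 358732/(-225345 + 136010) = 358732/(-89335) = 358732*(-1/89335) = -358732/89335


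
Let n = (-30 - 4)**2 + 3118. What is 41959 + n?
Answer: 46233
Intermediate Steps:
n = 4274 (n = (-34)**2 + 3118 = 1156 + 3118 = 4274)
41959 + n = 41959 + 4274 = 46233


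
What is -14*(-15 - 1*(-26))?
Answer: -154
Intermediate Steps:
-14*(-15 - 1*(-26)) = -14*(-15 + 26) = -14*11 = -154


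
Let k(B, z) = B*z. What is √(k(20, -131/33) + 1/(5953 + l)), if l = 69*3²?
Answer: I*√3736575815874/216942 ≈ 8.9103*I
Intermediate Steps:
l = 621 (l = 69*9 = 621)
√(k(20, -131/33) + 1/(5953 + l)) = √(20*(-131/33) + 1/(5953 + 621)) = √(20*(-131*1/33) + 1/6574) = √(20*(-131/33) + 1/6574) = √(-2620/33 + 1/6574) = √(-17223847/216942) = I*√3736575815874/216942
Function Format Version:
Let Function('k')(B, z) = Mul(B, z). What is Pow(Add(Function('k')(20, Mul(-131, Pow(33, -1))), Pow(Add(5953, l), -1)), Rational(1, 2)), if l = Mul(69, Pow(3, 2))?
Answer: Mul(Rational(1, 216942), I, Pow(3736575815874, Rational(1, 2))) ≈ Mul(8.9103, I)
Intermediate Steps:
l = 621 (l = Mul(69, 9) = 621)
Pow(Add(Function('k')(20, Mul(-131, Pow(33, -1))), Pow(Add(5953, l), -1)), Rational(1, 2)) = Pow(Add(Mul(20, Mul(-131, Pow(33, -1))), Pow(Add(5953, 621), -1)), Rational(1, 2)) = Pow(Add(Mul(20, Mul(-131, Rational(1, 33))), Pow(6574, -1)), Rational(1, 2)) = Pow(Add(Mul(20, Rational(-131, 33)), Rational(1, 6574)), Rational(1, 2)) = Pow(Add(Rational(-2620, 33), Rational(1, 6574)), Rational(1, 2)) = Pow(Rational(-17223847, 216942), Rational(1, 2)) = Mul(Rational(1, 216942), I, Pow(3736575815874, Rational(1, 2)))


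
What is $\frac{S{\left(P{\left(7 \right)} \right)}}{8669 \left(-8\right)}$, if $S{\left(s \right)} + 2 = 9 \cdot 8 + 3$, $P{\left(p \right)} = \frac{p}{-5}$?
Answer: $- \frac{73}{69352} \approx -0.0010526$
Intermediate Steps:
$P{\left(p \right)} = - \frac{p}{5}$ ($P{\left(p \right)} = p \left(- \frac{1}{5}\right) = - \frac{p}{5}$)
$S{\left(s \right)} = 73$ ($S{\left(s \right)} = -2 + \left(9 \cdot 8 + 3\right) = -2 + \left(72 + 3\right) = -2 + 75 = 73$)
$\frac{S{\left(P{\left(7 \right)} \right)}}{8669 \left(-8\right)} = \frac{73}{8669 \left(-8\right)} = \frac{73}{-69352} = 73 \left(- \frac{1}{69352}\right) = - \frac{73}{69352}$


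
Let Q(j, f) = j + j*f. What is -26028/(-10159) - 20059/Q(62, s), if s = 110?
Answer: -24654685/69914238 ≈ -0.35264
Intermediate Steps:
Q(j, f) = j + f*j
-26028/(-10159) - 20059/Q(62, s) = -26028/(-10159) - 20059*1/(62*(1 + 110)) = -26028*(-1/10159) - 20059/(62*111) = 26028/10159 - 20059/6882 = -24654685/69914238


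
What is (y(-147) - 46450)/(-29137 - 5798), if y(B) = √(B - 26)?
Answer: 9290/6987 - I*√173/34935 ≈ 1.3296 - 0.0003765*I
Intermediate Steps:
y(B) = √(-26 + B)
(y(-147) - 46450)/(-29137 - 5798) = (√(-26 - 147) - 46450)/(-29137 - 5798) = (√(-173) - 46450)/(-34935) = (I*√173 - 46450)*(-1/34935) = (-46450 + I*√173)*(-1/34935) = 9290/6987 - I*√173/34935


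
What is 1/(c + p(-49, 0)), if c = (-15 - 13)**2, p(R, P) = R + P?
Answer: 1/735 ≈ 0.0013605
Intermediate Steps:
p(R, P) = P + R
c = 784 (c = (-28)**2 = 784)
1/(c + p(-49, 0)) = 1/(784 + (0 - 49)) = 1/(784 - 49) = 1/735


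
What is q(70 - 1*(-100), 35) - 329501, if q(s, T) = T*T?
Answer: -328276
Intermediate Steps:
q(s, T) = T**2
q(70 - 1*(-100), 35) - 329501 = 35**2 - 329501 = 1225 - 329501 = -328276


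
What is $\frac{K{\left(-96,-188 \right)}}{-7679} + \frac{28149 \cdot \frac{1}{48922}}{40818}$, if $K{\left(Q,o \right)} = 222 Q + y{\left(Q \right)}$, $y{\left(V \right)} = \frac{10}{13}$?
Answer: $\frac{26344546078059}{9492588391052} \approx 2.7753$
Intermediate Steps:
$y{\left(V \right)} = \frac{10}{13}$ ($y{\left(V \right)} = 10 \cdot \frac{1}{13} = \frac{10}{13}$)
$K{\left(Q,o \right)} = \frac{10}{13} + 222 Q$ ($K{\left(Q,o \right)} = 222 Q + \frac{10}{13} = \frac{10}{13} + 222 Q$)
$\frac{K{\left(-96,-188 \right)}}{-7679} + \frac{28149 \cdot \frac{1}{48922}}{40818} = \frac{\frac{10}{13} + 222 \left(-96\right)}{-7679} + \frac{28149 \cdot \frac{1}{48922}}{40818} = \left(\frac{10}{13} - 21312\right) \left(- \frac{1}{7679}\right) + 28149 \cdot \frac{1}{48922} \cdot \frac{1}{40818} = \left(- \frac{277046}{13}\right) \left(- \frac{1}{7679}\right) + \frac{28149}{48922} \cdot \frac{1}{40818} = \frac{39578}{14261} + \frac{9383}{665632732} = \frac{26344546078059}{9492588391052}$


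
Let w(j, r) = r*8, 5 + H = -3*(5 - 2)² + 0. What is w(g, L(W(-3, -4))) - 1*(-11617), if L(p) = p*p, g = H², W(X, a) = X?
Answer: 11689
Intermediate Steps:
H = -32 (H = -5 + (-3*(5 - 2)² + 0) = -5 + (-3*3² + 0) = -5 + (-3*9 + 0) = -5 + (-27 + 0) = -5 - 27 = -32)
g = 1024 (g = (-32)² = 1024)
L(p) = p²
w(j, r) = 8*r
w(g, L(W(-3, -4))) - 1*(-11617) = 8*(-3)² - 1*(-11617) = 8*9 + 11617 = 72 + 11617 = 11689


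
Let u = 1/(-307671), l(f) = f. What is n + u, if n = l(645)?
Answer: 198447794/307671 ≈ 645.00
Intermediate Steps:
u = -1/307671 ≈ -3.2502e-6
n = 645
n + u = 645 - 1/307671 = 198447794/307671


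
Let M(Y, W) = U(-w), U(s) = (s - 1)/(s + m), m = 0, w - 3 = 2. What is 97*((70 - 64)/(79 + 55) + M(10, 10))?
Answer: 40449/335 ≈ 120.74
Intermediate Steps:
w = 5 (w = 3 + 2 = 5)
U(s) = (-1 + s)/s (U(s) = (s - 1)/(s + 0) = (-1 + s)/s)
M(Y, W) = 6/5 (M(Y, W) = (-1 - 1*5)/((-1*5)) = (-1 - 5)/(-5) = -⅕*(-6) = 6/5)
97*((70 - 64)/(79 + 55) + M(10, 10)) = 97*((70 - 64)/(79 + 55) + 6/5) = 97*(6/134 + 6/5) = 97*(6*(1/134) + 6/5) = 97*(3/67 + 6/5) = 97*(417/335) = 40449/335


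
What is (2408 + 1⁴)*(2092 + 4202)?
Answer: 15162246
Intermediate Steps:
(2408 + 1⁴)*(2092 + 4202) = (2408 + 1)*6294 = 2409*6294 = 15162246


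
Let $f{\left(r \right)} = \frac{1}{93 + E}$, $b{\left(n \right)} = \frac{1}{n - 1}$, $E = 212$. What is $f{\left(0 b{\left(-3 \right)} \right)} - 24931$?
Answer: $- \frac{7603954}{305} \approx -24931.0$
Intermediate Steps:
$b{\left(n \right)} = \frac{1}{-1 + n}$
$f{\left(r \right)} = \frac{1}{305}$ ($f{\left(r \right)} = \frac{1}{93 + 212} = \frac{1}{305}$)
$f{\left(0 b{\left(-3 \right)} \right)} - 24931 = \frac{1}{305} - 24931 = - \frac{7603954}{305}$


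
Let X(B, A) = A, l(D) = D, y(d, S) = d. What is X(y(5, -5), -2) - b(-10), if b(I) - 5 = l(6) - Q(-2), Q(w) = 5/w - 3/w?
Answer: -14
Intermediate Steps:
Q(w) = 2/w
b(I) = 12 (b(I) = 5 + (6 - 2/(-2)) = 5 + (6 - 2*(-1)/2) = 5 + (6 - 1*(-1)) = 5 + (6 + 1) = 5 + 7 = 12)
X(y(5, -5), -2) - b(-10) = -2 - 1*12 = -2 - 12 = -14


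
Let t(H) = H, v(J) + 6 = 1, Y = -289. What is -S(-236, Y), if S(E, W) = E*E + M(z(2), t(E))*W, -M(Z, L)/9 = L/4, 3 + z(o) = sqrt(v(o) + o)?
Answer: 97763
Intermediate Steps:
v(J) = -5 (v(J) = -6 + 1 = -5)
z(o) = -3 + sqrt(-5 + o)
M(Z, L) = -9*L/4
S(E, W) = E**2 - 9*E*W/4 (S(E, W) = E*E + (-9*E/4)*W = E**2 - 9*E*W/4)
-S(-236, Y) = -(-236)*(-9*(-289) + 4*(-236))/4 = -(-236)*(2601 - 944)/4 = -(-236)*1657/4 = -1*(-97763) = 97763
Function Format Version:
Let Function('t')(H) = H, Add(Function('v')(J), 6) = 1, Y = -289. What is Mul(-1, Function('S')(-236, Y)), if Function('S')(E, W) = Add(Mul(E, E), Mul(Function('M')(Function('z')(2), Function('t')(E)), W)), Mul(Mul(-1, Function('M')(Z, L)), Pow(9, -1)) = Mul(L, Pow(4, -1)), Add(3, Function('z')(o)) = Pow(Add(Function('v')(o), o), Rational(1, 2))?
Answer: 97763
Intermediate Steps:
Function('v')(J) = -5 (Function('v')(J) = Add(-6, 1) = -5)
Function('z')(o) = Add(-3, Pow(Add(-5, o), Rational(1, 2)))
Function('M')(Z, L) = Mul(Rational(-9, 4), L) (Function('M')(Z, L) = Mul(-9, Mul(L, Pow(4, -1))) = Mul(-9, Mul(L, Rational(1, 4))) = Mul(-9, Mul(Rational(1, 4), L)) = Mul(Rational(-9, 4), L))
Function('S')(E, W) = Add(Pow(E, 2), Mul(Rational(-9, 4), E, W)) (Function('S')(E, W) = Add(Mul(E, E), Mul(Mul(Rational(-9, 4), E), W)) = Add(Pow(E, 2), Mul(Rational(-9, 4), E, W)))
Mul(-1, Function('S')(-236, Y)) = Mul(-1, Mul(Rational(1, 4), -236, Add(Mul(-9, -289), Mul(4, -236)))) = Mul(-1, Mul(Rational(1, 4), -236, Add(2601, -944))) = Mul(-1, Mul(Rational(1, 4), -236, 1657)) = Mul(-1, -97763) = 97763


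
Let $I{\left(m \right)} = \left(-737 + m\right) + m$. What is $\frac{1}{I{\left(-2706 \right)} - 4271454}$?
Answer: $- \frac{1}{4277603} \approx -2.3378 \cdot 10^{-7}$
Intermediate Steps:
$I{\left(m \right)} = -737 + 2 m$
$\frac{1}{I{\left(-2706 \right)} - 4271454} = \frac{1}{\left(-737 + 2 \left(-2706\right)\right) - 4271454} = \frac{1}{\left(-737 - 5412\right) - 4271454} = \frac{1}{-6149 - 4271454} = \frac{1}{-4277603} = - \frac{1}{4277603}$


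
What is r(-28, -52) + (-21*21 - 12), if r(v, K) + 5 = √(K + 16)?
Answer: -458 + 6*I ≈ -458.0 + 6.0*I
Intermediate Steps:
r(v, K) = -5 + √(16 + K) (r(v, K) = -5 + √(K + 16) = -5 + √(16 + K))
r(-28, -52) + (-21*21 - 12) = (-5 + √(16 - 52)) + (-21*21 - 12) = (-5 + √(-36)) + (-441 - 12) = (-5 + 6*I) - 453 = -458 + 6*I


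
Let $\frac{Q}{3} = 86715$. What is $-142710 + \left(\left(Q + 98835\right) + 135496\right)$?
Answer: $351766$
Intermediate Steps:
$Q = 260145$ ($Q = 3 \cdot 86715 = 260145$)
$-142710 + \left(\left(Q + 98835\right) + 135496\right) = -142710 + \left(\left(260145 + 98835\right) + 135496\right) = -142710 + \left(358980 + 135496\right) = -142710 + 494476 = 351766$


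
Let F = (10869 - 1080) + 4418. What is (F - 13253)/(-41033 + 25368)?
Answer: -954/15665 ≈ -0.060900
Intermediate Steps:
F = 14207 (F = 9789 + 4418 = 14207)
(F - 13253)/(-41033 + 25368) = (14207 - 13253)/(-41033 + 25368) = 954/(-15665) = 954*(-1/15665) = -954/15665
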